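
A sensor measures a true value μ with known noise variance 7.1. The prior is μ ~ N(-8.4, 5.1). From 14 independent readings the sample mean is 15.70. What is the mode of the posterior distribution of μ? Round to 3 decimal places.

13.520

Posterior for μ is Normal. Precision-weighted mean: (1/5.1·-8.4 + 14/7.1·15.70) / (1/5.1 + 14/7.1) = 13.520.
A Normal posterior is symmetric, so mode = mean.
This is the posterior mode — the MAP estimate.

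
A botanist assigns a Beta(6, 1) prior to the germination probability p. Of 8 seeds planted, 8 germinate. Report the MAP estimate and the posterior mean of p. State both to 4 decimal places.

MAP = 1.0000, posterior mean = 0.9333

Posterior: Beta(6+8, 1+0) = Beta(14, 1).
Since β = 1 ≤ 1 and α > 1, the Beta density is monotone increasing on [0,1]; the mode is at 1.
Mean = 14/(14+1) = 0.9333.
The mean is pulled below the mode by the posterior's left skew.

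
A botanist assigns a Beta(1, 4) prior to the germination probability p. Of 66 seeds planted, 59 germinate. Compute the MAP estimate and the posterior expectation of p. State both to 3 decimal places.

Posterior: Beta(1+59, 4+7) = Beta(60, 11).
Mode = (60−1)/(60+11−2) = 59/69 = 0.855.
Mean = 60/(60+11) = 60/71 = 0.845.

MAP: 0.855. Posterior mean: 0.845.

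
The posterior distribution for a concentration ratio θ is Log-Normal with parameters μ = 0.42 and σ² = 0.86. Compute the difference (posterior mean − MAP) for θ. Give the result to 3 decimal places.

Mode = exp(μ − σ²) = exp(-0.44) = 0.644.
Mean = exp(μ + σ²/2) = exp(0.850) = 2.340.
Difference = 2.340 − 0.644 = 1.696.

1.696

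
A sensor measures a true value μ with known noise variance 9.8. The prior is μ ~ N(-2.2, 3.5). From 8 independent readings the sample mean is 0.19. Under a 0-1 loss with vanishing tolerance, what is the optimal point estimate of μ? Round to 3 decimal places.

Posterior for μ is Normal. Precision-weighted mean: (1/3.5·-2.2 + 8/9.8·0.19) / (1/3.5 + 8/9.8) = -0.430.
A Normal posterior is symmetric, so mode = mean.
This is the posterior mode — the MAP estimate.

-0.430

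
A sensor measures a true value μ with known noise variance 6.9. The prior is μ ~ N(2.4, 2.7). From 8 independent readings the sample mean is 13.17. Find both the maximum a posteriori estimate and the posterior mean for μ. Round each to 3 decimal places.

Posterior for μ is Normal. Precision-weighted mean: (1/2.7·2.4 + 8/6.9·13.17) / (1/2.7 + 8/6.9) = 10.563.
A Normal posterior is symmetric, so mode = mean.

μ_MAP = 10.563, E[μ|data] = 10.563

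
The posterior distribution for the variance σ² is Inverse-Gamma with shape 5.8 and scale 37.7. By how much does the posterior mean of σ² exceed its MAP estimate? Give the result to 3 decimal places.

2.310

Mode = β/(α+1) = 37.7/6.8 = 5.544.
Mean = β/(α−1) = 37.7/4.8 = 7.854.
Difference = 7.854 − 5.544 = 2.310.
Mean > mode: the posterior has a right tail.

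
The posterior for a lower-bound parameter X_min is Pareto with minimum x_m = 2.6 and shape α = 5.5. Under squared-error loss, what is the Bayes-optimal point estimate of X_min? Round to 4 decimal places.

3.1778

The Pareto density is strictly decreasing on [x_m, ∞), so the mode is x_m = 2.6000.
Mean = α·x_m/(α−1) = 5.5·2.6/4.5 = 3.1778.
Squared-error loss ⇒ the optimal estimator is the posterior mean.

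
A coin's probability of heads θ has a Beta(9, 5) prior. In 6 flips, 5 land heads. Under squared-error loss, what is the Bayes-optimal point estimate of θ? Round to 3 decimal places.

Posterior: Beta(9+5, 5+1) = Beta(14, 6).
Mode = (14−1)/(14+6−2) = 13/18 = 0.722.
Mean = 14/(14+6) = 14/20 = 0.700.
Squared-error loss ⇒ the optimal estimator is the posterior mean.

0.700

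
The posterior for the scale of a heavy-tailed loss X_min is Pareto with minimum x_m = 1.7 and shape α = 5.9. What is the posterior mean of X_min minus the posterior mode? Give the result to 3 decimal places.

The Pareto density is strictly decreasing on [x_m, ∞), so the mode is x_m = 1.700.
Mean = α·x_m/(α−1) = 5.9·1.7/4.9 = 2.047.
Difference = 2.047 − 1.700 = 0.347.

0.347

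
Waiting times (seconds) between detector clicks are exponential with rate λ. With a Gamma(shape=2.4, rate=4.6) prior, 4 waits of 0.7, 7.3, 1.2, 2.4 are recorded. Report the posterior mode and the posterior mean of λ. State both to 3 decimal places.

Σ times = 11.6. Posterior: Gamma(shape = 2.4+4 = 6.4, rate = 4.6+11.6 = 16.2).
Mode = (α−1)/β = 5.4/16.2 = 0.333.
Mean = α/β = 6.4/16.2 = 0.395.
Right-skewed posterior ⇒ mode < mean.

λ_MAP = 0.333, E[λ|data] = 0.395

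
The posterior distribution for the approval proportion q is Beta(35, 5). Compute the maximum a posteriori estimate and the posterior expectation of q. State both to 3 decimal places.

Mode = (35−1)/(35+5−2) = 34/38 = 0.895.
Mean = 35/(35+5) = 35/40 = 0.875.

MAP = 0.895; posterior mean = 0.875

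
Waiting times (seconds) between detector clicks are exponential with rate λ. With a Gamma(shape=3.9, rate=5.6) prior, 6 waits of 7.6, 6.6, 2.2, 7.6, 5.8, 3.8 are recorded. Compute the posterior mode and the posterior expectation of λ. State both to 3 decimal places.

Σ times = 33.6. Posterior: Gamma(shape = 3.9+6 = 9.9, rate = 5.6+33.6 = 39.2).
Mode = (α−1)/β = 8.9/39.2 = 0.227.
Mean = α/β = 9.9/39.2 = 0.253.

MAP: 0.227. Posterior mean: 0.253.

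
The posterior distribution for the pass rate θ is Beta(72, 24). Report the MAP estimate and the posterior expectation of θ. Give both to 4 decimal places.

MAP = 0.7553; posterior mean = 0.7500

Mode = (72−1)/(72+24−2) = 71/94 = 0.7553.
Mean = 72/(72+24) = 72/96 = 0.7500.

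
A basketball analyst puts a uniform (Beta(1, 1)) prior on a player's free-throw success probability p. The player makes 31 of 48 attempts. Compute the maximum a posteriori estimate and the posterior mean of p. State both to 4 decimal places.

Posterior: Beta(1+31, 1+17) = Beta(32, 18).
Mode = (32−1)/(32+18−2) = 31/48 = 0.6458.
With a flat prior the MAP equals the MLE, 31/48.
Mean = 32/(32+18) = 32/50 = 0.6400.

MAP: 0.6458. Posterior mean: 0.6400.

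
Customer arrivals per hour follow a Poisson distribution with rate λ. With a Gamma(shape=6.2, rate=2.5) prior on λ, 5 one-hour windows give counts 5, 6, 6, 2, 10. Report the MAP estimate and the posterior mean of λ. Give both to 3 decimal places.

Σ counts = 29. Posterior: Gamma(shape = 6.2+29 = 35.2, rate = 2.5+5 = 7.5).
Mode = (α−1)/β = 34.2/7.5 = 4.560.
Mean = α/β = 35.2/7.5 = 4.693.

MAP = 4.560; posterior mean = 4.693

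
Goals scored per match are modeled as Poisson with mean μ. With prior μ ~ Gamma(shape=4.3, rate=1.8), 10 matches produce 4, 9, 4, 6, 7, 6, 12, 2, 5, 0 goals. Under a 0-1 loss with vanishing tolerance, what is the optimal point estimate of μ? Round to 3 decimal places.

4.941

Σ counts = 55. Posterior: Gamma(shape = 4.3+55 = 59.3, rate = 1.8+10 = 11.8).
Mode = (α−1)/β = 58.3/11.8 = 4.941.
Mean = α/β = 59.3/11.8 = 5.025.
This is the posterior mode — the MAP estimate.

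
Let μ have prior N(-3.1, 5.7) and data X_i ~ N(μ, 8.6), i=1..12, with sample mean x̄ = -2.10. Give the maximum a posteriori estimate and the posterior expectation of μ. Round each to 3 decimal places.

MAP: -2.212. Posterior mean: -2.212.

Posterior for μ is Normal. Precision-weighted mean: (1/5.7·-3.1 + 12/8.6·-2.10) / (1/5.7 + 12/8.6) = -2.212.
A Normal posterior is symmetric, so mode = mean.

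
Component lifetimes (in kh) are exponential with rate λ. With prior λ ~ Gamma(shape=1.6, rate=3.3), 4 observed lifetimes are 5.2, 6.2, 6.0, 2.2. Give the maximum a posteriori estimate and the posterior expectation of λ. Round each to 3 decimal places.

λ_MAP = 0.201, E[λ|data] = 0.245

Σ times = 19.6. Posterior: Gamma(shape = 1.6+4 = 5.6, rate = 3.3+19.6 = 22.9).
Mode = (α−1)/β = 4.6/22.9 = 0.201.
Mean = α/β = 5.6/22.9 = 0.245.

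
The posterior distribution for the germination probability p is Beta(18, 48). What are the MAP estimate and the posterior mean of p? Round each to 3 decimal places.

Mode = (18−1)/(18+48−2) = 17/64 = 0.266.
Mean = 18/(18+48) = 18/66 = 0.273.

MAP: 0.266. Posterior mean: 0.273.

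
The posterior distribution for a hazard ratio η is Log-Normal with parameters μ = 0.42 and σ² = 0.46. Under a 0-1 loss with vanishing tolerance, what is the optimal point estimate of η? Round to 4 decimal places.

Mode = exp(μ − σ²) = exp(-0.04) = 0.9608.
Mean = exp(μ + σ²/2) = exp(0.650) = 1.9155.
This is the posterior mode — the MAP estimate.

0.9608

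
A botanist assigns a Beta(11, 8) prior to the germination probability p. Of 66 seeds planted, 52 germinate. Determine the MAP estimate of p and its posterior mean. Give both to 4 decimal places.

Posterior: Beta(11+52, 8+14) = Beta(63, 22).
Mode = (63−1)/(63+22−2) = 62/83 = 0.7470.
Mean = 63/(63+22) = 63/85 = 0.7412.
Left-skewed posterior ⇒ mean < mode.

MAP: 0.7470. Posterior mean: 0.7412.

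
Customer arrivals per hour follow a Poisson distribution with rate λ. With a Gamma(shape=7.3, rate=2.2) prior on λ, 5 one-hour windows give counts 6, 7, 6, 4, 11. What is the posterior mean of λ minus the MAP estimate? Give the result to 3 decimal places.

0.139

Σ counts = 34. Posterior: Gamma(shape = 7.3+34 = 41.3, rate = 2.2+5 = 7.2).
Mode = (α−1)/β = 40.3/7.2 = 5.597.
Mean = α/β = 41.3/7.2 = 5.736.
Difference = 5.736 − 5.597 = 0.139.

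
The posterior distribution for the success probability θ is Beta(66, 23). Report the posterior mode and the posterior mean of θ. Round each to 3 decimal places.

MAP: 0.747. Posterior mean: 0.742.

Mode = (66−1)/(66+23−2) = 65/87 = 0.747.
Mean = 66/(66+23) = 66/89 = 0.742.
Left-skewed posterior ⇒ mean < mode.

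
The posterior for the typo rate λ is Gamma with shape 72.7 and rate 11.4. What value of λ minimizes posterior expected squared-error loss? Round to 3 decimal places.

6.377

Mode = (α−1)/β = 71.7/11.4 = 6.289.
Mean = α/β = 72.7/11.4 = 6.377.
Squared-error loss ⇒ the optimal estimator is the posterior mean.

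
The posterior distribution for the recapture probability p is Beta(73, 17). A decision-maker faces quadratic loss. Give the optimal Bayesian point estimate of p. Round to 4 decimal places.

0.8111

Mode = (73−1)/(73+17−2) = 72/88 = 0.8182.
Mean = 73/(73+17) = 73/90 = 0.8111.
Quadratic loss ⇒ the optimal estimator is the posterior mean.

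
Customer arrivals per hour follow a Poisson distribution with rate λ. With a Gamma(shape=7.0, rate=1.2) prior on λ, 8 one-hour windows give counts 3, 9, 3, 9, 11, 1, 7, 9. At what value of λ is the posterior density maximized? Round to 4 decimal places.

Σ counts = 52. Posterior: Gamma(shape = 7.0+52 = 59.0, rate = 1.2+8 = 9.2).
Mode = (α−1)/β = 58.0/9.2 = 6.3043.
Mean = α/β = 59.0/9.2 = 6.4130.
This is the posterior mode — the MAP estimate.

6.3043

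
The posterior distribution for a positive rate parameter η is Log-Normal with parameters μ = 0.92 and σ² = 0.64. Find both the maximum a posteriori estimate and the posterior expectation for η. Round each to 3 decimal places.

MAP = 1.323; posterior mean = 3.456

Mode = exp(μ − σ²) = exp(0.28) = 1.323.
Mean = exp(μ + σ²/2) = exp(1.240) = 3.456.
Right-skewed posterior ⇒ mode < mean.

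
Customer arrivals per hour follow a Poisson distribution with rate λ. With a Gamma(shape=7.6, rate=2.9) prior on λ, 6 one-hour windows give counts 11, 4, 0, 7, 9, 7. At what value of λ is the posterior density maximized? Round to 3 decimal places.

5.011

Σ counts = 38. Posterior: Gamma(shape = 7.6+38 = 45.6, rate = 2.9+6 = 8.9).
Mode = (α−1)/β = 44.6/8.9 = 5.011.
Mean = α/β = 45.6/8.9 = 5.124.
This is the posterior mode — the MAP estimate.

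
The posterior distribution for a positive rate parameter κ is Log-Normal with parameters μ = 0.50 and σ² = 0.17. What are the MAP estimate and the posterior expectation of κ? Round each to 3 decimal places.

Mode = exp(μ − σ²) = exp(0.33) = 1.391.
Mean = exp(μ + σ²/2) = exp(0.585) = 1.795.

MAP = 1.391, posterior mean = 1.795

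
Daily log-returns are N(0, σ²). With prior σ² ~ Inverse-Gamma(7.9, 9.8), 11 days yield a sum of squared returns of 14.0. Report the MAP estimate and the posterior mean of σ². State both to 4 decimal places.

MAP estimate = 1.1667, posterior mean = 1.3548

Posterior: Inverse-Gamma(shape = 7.9+11/2 = 13.4, scale = 9.8+14.0/2 = 16.8).
Mode = β/(α+1) = 16.8/14.4 = 1.1667.
Mean = β/(α−1) = 16.8/12.4 = 1.3548.
The posterior is right-skewed, so the mean exceeds the mode.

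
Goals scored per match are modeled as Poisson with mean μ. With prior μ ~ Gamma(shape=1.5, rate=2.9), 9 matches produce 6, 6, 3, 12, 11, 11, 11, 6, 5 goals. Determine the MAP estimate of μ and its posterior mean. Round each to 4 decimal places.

MAP: 6.0084. Posterior mean: 6.0924.

Σ counts = 71. Posterior: Gamma(shape = 1.5+71 = 72.5, rate = 2.9+9 = 11.9).
Mode = (α−1)/β = 71.5/11.9 = 6.0084.
Mean = α/β = 72.5/11.9 = 6.0924.
Right-skewed posterior ⇒ mode < mean.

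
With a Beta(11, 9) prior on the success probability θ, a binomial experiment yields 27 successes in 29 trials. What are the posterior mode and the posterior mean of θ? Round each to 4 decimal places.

Posterior: Beta(11+27, 9+2) = Beta(38, 11).
Mode = (38−1)/(38+11−2) = 37/47 = 0.7872.
Mean = 38/(38+11) = 38/49 = 0.7755.

posterior mode = 0.7872, posterior mean = 0.7755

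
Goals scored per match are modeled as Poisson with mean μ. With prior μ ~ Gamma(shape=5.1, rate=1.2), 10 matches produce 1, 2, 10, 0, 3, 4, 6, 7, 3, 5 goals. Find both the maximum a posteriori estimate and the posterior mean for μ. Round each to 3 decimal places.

μ_MAP = 4.027, E[μ|data] = 4.116

Σ counts = 41. Posterior: Gamma(shape = 5.1+41 = 46.1, rate = 1.2+10 = 11.2).
Mode = (α−1)/β = 45.1/11.2 = 4.027.
Mean = α/β = 46.1/11.2 = 4.116.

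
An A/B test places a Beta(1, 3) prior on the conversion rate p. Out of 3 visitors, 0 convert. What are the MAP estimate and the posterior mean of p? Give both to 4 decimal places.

Posterior: Beta(1+0, 3+3) = Beta(1, 6).
Since α = 1 ≤ 1 and β > 1, the Beta density is monotone decreasing on [0,1]; the mode is at 0.
Mean = 1/(1+6) = 0.1429.
The mean is pulled above the mode by the posterior's right skew.

MAP: 0.0000. Posterior mean: 0.1429.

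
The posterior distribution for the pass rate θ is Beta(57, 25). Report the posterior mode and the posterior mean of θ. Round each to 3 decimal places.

Mode = (57−1)/(57+25−2) = 56/80 = 0.700.
Mean = 57/(57+25) = 57/82 = 0.695.

posterior mode = 0.700, posterior mean = 0.695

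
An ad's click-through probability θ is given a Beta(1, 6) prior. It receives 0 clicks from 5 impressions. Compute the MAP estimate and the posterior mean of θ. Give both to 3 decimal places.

Posterior: Beta(1+0, 6+5) = Beta(1, 11).
Since α = 1 ≤ 1 and β > 1, the Beta density is monotone decreasing on [0,1]; the mode is at 0.
Mean = 1/(1+11) = 0.083.
Right-skewed posterior ⇒ mode < mean.

MAP = 0.000, posterior mean = 0.083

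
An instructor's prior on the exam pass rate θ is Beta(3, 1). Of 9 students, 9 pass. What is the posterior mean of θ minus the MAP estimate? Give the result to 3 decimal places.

Posterior: Beta(3+9, 1+0) = Beta(12, 1).
Since β = 1 ≤ 1 and α > 1, the Beta density is monotone increasing on [0,1]; the mode is at 1.
Mean = 12/(12+1) = 0.923.
Difference = 0.923 − 1.000 = -0.077.

-0.077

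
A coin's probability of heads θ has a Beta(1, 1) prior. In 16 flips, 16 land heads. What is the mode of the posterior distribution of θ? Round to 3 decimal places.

Posterior: Beta(1+16, 1+0) = Beta(17, 1).
Since β = 1 ≤ 1 and α > 1, the Beta density is monotone increasing on [0,1]; the mode is at 1.
Mean = 17/(17+1) = 0.944.
This is the posterior mode — the MAP estimate.

1.000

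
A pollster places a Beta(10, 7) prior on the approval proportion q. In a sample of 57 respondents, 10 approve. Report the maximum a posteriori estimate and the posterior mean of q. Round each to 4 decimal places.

Posterior: Beta(10+10, 7+47) = Beta(20, 54).
Mode = (20−1)/(20+54−2) = 19/72 = 0.2639.
Mean = 20/(20+54) = 20/74 = 0.2703.

MAP = 0.2639; posterior mean = 0.2703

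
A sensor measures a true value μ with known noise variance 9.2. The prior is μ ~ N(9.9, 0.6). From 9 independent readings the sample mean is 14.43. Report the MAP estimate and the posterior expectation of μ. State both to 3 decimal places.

Posterior for μ is Normal. Precision-weighted mean: (1/0.6·9.9 + 9/9.2·14.43) / (1/0.6 + 9/9.2) = 11.575.
A Normal posterior is symmetric, so mode = mean.

MAP = 11.575, posterior mean = 11.575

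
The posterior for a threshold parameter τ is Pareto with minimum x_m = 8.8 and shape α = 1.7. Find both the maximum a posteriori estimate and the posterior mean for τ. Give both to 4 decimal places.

The Pareto density is strictly decreasing on [x_m, ∞), so the mode is x_m = 8.8000.
Mean = α·x_m/(α−1) = 1.7·8.8/0.7 = 21.3714.
Right-skewed posterior ⇒ mode < mean.

MAP: 8.8000. Posterior mean: 21.3714.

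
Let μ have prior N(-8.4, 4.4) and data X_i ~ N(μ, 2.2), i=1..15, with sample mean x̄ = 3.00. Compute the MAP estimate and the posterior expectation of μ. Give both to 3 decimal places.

Posterior for μ is Normal. Precision-weighted mean: (1/4.4·-8.4 + 15/2.2·3.00) / (1/4.4 + 15/2.2) = 2.632.
A Normal posterior is symmetric, so mode = mean.

MAP = 2.632, posterior mean = 2.632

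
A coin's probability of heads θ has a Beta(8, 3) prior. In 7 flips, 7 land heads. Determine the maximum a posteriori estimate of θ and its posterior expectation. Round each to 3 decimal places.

Posterior: Beta(8+7, 3+0) = Beta(15, 3).
Mode = (15−1)/(15+3−2) = 14/16 = 0.875.
Mean = 15/(15+3) = 15/18 = 0.833.

MAP: 0.875. Posterior mean: 0.833.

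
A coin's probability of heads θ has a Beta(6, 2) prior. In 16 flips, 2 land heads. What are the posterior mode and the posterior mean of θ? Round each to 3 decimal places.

posterior mode = 0.318, posterior mean = 0.333

Posterior: Beta(6+2, 2+14) = Beta(8, 16).
Mode = (8−1)/(8+16−2) = 7/22 = 0.318.
Mean = 8/(8+16) = 8/24 = 0.333.
Mean > mode: the posterior has a right tail.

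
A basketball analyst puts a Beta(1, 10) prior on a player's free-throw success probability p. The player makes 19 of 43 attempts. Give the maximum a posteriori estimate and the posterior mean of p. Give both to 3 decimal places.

Posterior: Beta(1+19, 10+24) = Beta(20, 34).
Mode = (20−1)/(20+34−2) = 19/52 = 0.365.
Mean = 20/(20+34) = 20/54 = 0.370.
Mean > mode: the posterior has a right tail.

p_MAP = 0.365, E[p|data] = 0.370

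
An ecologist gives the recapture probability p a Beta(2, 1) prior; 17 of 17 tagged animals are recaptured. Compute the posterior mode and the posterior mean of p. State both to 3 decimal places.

Posterior: Beta(2+17, 1+0) = Beta(19, 1).
Since β = 1 ≤ 1 and α > 1, the Beta density is monotone increasing on [0,1]; the mode is at 1.
Mean = 19/(19+1) = 0.950.
The posterior is left-skewed, so the mode exceeds the mean.

MAP = 1.000; posterior mean = 0.950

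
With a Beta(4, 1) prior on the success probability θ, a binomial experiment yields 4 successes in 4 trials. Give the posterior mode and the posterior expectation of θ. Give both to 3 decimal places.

posterior mode = 1.000, posterior expectation = 0.889

Posterior: Beta(4+4, 1+0) = Beta(8, 1).
Since β = 1 ≤ 1 and α > 1, the Beta density is monotone increasing on [0,1]; the mode is at 1.
Mean = 8/(8+1) = 0.889.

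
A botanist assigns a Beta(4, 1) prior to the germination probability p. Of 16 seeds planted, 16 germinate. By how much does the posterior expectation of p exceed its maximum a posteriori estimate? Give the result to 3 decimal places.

-0.048

Posterior: Beta(4+16, 1+0) = Beta(20, 1).
Since β = 1 ≤ 1 and α > 1, the Beta density is monotone increasing on [0,1]; the mode is at 1.
Mean = 20/(20+1) = 0.952.
Difference = 0.952 − 1.000 = -0.048.
The posterior is left-skewed, so the mode exceeds the mean.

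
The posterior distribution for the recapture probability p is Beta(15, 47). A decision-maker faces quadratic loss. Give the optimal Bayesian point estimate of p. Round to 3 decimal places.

Mode = (15−1)/(15+47−2) = 14/60 = 0.233.
Mean = 15/(15+47) = 15/62 = 0.242.
Quadratic loss ⇒ the optimal estimator is the posterior mean.

0.242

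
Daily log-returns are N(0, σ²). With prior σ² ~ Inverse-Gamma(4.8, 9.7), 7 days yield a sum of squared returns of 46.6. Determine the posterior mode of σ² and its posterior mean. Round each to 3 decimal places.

Posterior: Inverse-Gamma(shape = 4.8+7/2 = 8.3, scale = 9.7+46.6/2 = 33.0).
Mode = β/(α+1) = 33.0/9.3 = 3.548.
Mean = β/(α−1) = 33.0/7.3 = 4.521.

σ²_MAP = 3.548, E[σ²|data] = 4.521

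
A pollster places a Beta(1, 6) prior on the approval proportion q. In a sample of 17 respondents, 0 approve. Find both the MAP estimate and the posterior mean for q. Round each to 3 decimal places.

MAP = 0.000, posterior mean = 0.042

Posterior: Beta(1+0, 6+17) = Beta(1, 23).
Since α = 1 ≤ 1 and β > 1, the Beta density is monotone decreasing on [0,1]; the mode is at 0.
Mean = 1/(1+23) = 0.042.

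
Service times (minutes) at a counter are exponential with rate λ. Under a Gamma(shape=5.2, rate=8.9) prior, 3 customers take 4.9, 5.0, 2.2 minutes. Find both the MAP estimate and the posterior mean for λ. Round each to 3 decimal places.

Σ times = 12.1. Posterior: Gamma(shape = 5.2+3 = 8.2, rate = 8.9+12.1 = 21.0).
Mode = (α−1)/β = 7.2/21.0 = 0.343.
Mean = α/β = 8.2/21.0 = 0.390.

MAP = 0.343; posterior mean = 0.390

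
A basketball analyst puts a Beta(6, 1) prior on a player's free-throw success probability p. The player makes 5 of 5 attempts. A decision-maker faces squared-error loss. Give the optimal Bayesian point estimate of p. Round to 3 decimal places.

Posterior: Beta(6+5, 1+0) = Beta(11, 1).
Since β = 1 ≤ 1 and α > 1, the Beta density is monotone increasing on [0,1]; the mode is at 1.
Mean = 11/(11+1) = 0.917.
Squared-error loss ⇒ the optimal estimator is the posterior mean.

0.917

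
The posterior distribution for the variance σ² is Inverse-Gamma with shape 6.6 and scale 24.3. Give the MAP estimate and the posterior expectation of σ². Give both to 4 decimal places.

σ²_MAP = 3.1974, E[σ²|data] = 4.3393

Mode = β/(α+1) = 24.3/7.6 = 3.1974.
Mean = β/(α−1) = 24.3/5.6 = 4.3393.
Mean > mode: the posterior has a right tail.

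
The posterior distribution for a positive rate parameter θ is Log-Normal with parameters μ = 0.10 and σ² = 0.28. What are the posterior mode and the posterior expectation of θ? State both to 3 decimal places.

MAP: 0.835. Posterior mean: 1.271.

Mode = exp(μ − σ²) = exp(-0.18) = 0.835.
Mean = exp(μ + σ²/2) = exp(0.240) = 1.271.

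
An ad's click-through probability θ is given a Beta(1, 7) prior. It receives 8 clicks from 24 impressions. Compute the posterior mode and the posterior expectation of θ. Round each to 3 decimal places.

posterior mode = 0.267, posterior expectation = 0.281

Posterior: Beta(1+8, 7+16) = Beta(9, 23).
Mode = (9−1)/(9+23−2) = 8/30 = 0.267.
Mean = 9/(9+23) = 9/32 = 0.281.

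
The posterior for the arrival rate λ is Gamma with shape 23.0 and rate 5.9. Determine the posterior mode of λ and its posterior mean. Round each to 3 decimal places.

posterior mode = 3.729, posterior mean = 3.898

Mode = (α−1)/β = 22.0/5.9 = 3.729.
Mean = α/β = 23.0/5.9 = 3.898.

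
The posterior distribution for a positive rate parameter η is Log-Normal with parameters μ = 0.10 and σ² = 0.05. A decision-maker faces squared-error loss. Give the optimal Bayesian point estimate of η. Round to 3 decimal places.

Mode = exp(μ − σ²) = exp(0.05) = 1.051.
Mean = exp(μ + σ²/2) = exp(0.125) = 1.133.
Squared-error loss ⇒ the optimal estimator is the posterior mean.

1.133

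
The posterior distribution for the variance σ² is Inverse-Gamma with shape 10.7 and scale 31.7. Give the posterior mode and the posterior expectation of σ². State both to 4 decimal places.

MAP: 2.7094. Posterior mean: 3.2680.

Mode = β/(α+1) = 31.7/11.7 = 2.7094.
Mean = β/(α−1) = 31.7/9.7 = 3.2680.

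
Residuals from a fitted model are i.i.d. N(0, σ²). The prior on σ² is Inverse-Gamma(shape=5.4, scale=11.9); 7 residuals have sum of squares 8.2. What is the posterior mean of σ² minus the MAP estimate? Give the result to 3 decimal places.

0.409

Posterior: Inverse-Gamma(shape = 5.4+7/2 = 8.9, scale = 11.9+8.2/2 = 16.0).
Mode = β/(α+1) = 16.0/9.9 = 1.616.
Mean = β/(α−1) = 16.0/7.9 = 2.025.
Difference = 2.025 − 1.616 = 0.409.
Right-skewed posterior ⇒ mode < mean.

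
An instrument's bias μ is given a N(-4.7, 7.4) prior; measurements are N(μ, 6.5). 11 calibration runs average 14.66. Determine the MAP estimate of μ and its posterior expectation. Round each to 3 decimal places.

MAP = 13.228; posterior mean = 13.228

Posterior for μ is Normal. Precision-weighted mean: (1/7.4·-4.7 + 11/6.5·14.66) / (1/7.4 + 11/6.5) = 13.228.
A Normal posterior is symmetric, so mode = mean.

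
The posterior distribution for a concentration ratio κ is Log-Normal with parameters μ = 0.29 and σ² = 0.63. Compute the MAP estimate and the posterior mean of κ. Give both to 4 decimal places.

κ_MAP = 0.7118, E[κ|data] = 1.8313

Mode = exp(μ − σ²) = exp(-0.34) = 0.7118.
Mean = exp(μ + σ²/2) = exp(0.605) = 1.8313.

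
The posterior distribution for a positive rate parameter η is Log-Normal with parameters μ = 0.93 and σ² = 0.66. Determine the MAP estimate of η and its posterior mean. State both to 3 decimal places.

MAP estimate = 1.310, posterior mean = 3.525

Mode = exp(μ − σ²) = exp(0.27) = 1.310.
Mean = exp(μ + σ²/2) = exp(1.260) = 3.525.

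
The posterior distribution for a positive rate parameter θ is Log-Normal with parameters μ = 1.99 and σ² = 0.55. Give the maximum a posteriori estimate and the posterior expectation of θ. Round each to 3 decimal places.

Mode = exp(μ − σ²) = exp(1.44) = 4.221.
Mean = exp(μ + σ²/2) = exp(2.265) = 9.631.
The posterior is right-skewed, so the mean exceeds the mode.

MAP: 4.221. Posterior mean: 9.631.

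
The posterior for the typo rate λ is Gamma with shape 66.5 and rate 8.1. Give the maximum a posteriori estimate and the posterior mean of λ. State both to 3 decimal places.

Mode = (α−1)/β = 65.5/8.1 = 8.086.
Mean = α/β = 66.5/8.1 = 8.210.

maximum a posteriori estimate = 8.086, posterior mean = 8.210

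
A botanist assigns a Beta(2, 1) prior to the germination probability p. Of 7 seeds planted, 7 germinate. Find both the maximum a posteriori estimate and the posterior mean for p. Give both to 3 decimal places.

MAP = 1.000, posterior mean = 0.900

Posterior: Beta(2+7, 1+0) = Beta(9, 1).
Since β = 1 ≤ 1 and α > 1, the Beta density is monotone increasing on [0,1]; the mode is at 1.
Mean = 9/(9+1) = 0.900.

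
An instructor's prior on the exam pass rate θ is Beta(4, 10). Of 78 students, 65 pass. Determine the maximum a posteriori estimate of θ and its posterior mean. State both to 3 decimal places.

MAP: 0.756. Posterior mean: 0.750.

Posterior: Beta(4+65, 10+13) = Beta(69, 23).
Mode = (69−1)/(69+23−2) = 68/90 = 0.756.
Mean = 69/(69+23) = 69/92 = 0.750.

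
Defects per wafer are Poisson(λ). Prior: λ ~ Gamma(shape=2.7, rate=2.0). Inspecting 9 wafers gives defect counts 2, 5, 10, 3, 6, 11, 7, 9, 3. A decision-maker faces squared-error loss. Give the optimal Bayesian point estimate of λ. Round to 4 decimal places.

Σ counts = 56. Posterior: Gamma(shape = 2.7+56 = 58.7, rate = 2.0+9 = 11.0).
Mode = (α−1)/β = 57.7/11.0 = 5.2455.
Mean = α/β = 58.7/11.0 = 5.3364.
Squared-error loss ⇒ the optimal estimator is the posterior mean.

5.3364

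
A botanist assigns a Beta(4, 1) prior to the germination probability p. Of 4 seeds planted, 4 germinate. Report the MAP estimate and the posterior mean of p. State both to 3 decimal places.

MAP = 1.000, posterior mean = 0.889

Posterior: Beta(4+4, 1+0) = Beta(8, 1).
Since β = 1 ≤ 1 and α > 1, the Beta density is monotone increasing on [0,1]; the mode is at 1.
Mean = 8/(8+1) = 0.889.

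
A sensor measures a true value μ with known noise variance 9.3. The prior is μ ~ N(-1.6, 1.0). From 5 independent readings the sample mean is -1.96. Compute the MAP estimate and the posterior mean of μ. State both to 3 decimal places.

Posterior for μ is Normal. Precision-weighted mean: (1/1.0·-1.6 + 5/9.3·-1.96) / (1/1.0 + 5/9.3) = -1.726.
A Normal posterior is symmetric, so mode = mean.

MAP: -1.726. Posterior mean: -1.726.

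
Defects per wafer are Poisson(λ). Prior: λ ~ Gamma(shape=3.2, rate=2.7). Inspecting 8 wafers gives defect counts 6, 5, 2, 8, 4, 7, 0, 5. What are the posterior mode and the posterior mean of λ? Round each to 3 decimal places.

MAP = 3.664; posterior mean = 3.757

Σ counts = 37. Posterior: Gamma(shape = 3.2+37 = 40.2, rate = 2.7+8 = 10.7).
Mode = (α−1)/β = 39.2/10.7 = 3.664.
Mean = α/β = 40.2/10.7 = 3.757.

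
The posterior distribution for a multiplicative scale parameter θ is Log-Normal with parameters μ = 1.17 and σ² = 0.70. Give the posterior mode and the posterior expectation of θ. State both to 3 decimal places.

Mode = exp(μ − σ²) = exp(0.47) = 1.600.
Mean = exp(μ + σ²/2) = exp(1.520) = 4.572.
Mean > mode: the posterior has a right tail.

MAP = 1.600; posterior mean = 4.572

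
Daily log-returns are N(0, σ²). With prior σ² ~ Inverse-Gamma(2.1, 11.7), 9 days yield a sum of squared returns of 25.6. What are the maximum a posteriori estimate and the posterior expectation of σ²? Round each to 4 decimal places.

σ²_MAP = 3.2237, E[σ²|data] = 4.3750

Posterior: Inverse-Gamma(shape = 2.1+9/2 = 6.6, scale = 11.7+25.6/2 = 24.5).
Mode = β/(α+1) = 24.5/7.6 = 3.2237.
Mean = β/(α−1) = 24.5/5.6 = 4.3750.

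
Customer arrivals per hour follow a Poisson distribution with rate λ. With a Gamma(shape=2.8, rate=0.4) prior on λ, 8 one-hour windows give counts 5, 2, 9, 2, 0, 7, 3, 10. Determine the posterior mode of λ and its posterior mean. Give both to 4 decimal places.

MAP = 4.7381; posterior mean = 4.8571

Σ counts = 38. Posterior: Gamma(shape = 2.8+38 = 40.8, rate = 0.4+8 = 8.4).
Mode = (α−1)/β = 39.8/8.4 = 4.7381.
Mean = α/β = 40.8/8.4 = 4.8571.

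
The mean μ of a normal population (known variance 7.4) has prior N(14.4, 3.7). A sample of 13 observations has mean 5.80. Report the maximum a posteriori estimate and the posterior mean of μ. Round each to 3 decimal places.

maximum a posteriori estimate = 6.947, posterior mean = 6.947

Posterior for μ is Normal. Precision-weighted mean: (1/3.7·14.4 + 13/7.4·5.80) / (1/3.7 + 13/7.4) = 6.947.
A Normal posterior is symmetric, so mode = mean.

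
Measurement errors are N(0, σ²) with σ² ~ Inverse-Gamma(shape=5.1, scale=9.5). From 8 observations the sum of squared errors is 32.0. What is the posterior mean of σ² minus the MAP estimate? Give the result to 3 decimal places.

0.623

Posterior: Inverse-Gamma(shape = 5.1+8/2 = 9.1, scale = 9.5+32.0/2 = 25.5).
Mode = β/(α+1) = 25.5/10.1 = 2.525.
Mean = β/(α−1) = 25.5/8.1 = 3.148.
Difference = 3.148 − 2.525 = 0.623.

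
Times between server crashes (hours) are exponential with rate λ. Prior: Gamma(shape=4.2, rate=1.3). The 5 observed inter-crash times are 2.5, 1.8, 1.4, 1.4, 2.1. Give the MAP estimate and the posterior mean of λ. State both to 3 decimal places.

Σ times = 9.2. Posterior: Gamma(shape = 4.2+5 = 9.2, rate = 1.3+9.2 = 10.5).
Mode = (α−1)/β = 8.2/10.5 = 0.781.
Mean = α/β = 9.2/10.5 = 0.876.

MAP estimate = 0.781, posterior mean = 0.876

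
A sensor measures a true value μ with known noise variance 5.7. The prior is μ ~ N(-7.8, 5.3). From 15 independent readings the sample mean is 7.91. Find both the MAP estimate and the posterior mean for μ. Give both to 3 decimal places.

Posterior for μ is Normal. Precision-weighted mean: (1/5.3·-7.8 + 15/5.7·7.91) / (1/5.3 + 15/5.7) = 6.859.
A Normal posterior is symmetric, so mode = mean.

MAP = 6.859; posterior mean = 6.859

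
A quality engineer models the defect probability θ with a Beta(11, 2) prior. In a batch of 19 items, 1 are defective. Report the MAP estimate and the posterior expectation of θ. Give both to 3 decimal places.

MAP = 0.367, posterior mean = 0.375

Posterior: Beta(11+1, 2+18) = Beta(12, 20).
Mode = (12−1)/(12+20−2) = 11/30 = 0.367.
Mean = 12/(12+20) = 12/32 = 0.375.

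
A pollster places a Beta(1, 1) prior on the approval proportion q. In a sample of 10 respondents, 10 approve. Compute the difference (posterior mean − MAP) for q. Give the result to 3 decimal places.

Posterior: Beta(1+10, 1+0) = Beta(11, 1).
Since β = 1 ≤ 1 and α > 1, the Beta density is monotone increasing on [0,1]; the mode is at 1.
Mean = 11/(11+1) = 0.917.
Difference = 0.917 − 1.000 = -0.083.

-0.083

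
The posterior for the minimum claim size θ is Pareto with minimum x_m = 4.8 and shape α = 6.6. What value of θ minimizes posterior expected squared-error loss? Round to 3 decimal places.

The Pareto density is strictly decreasing on [x_m, ∞), so the mode is x_m = 4.800.
Mean = α·x_m/(α−1) = 6.6·4.8/5.6 = 5.657.
Squared-error loss ⇒ the optimal estimator is the posterior mean.

5.657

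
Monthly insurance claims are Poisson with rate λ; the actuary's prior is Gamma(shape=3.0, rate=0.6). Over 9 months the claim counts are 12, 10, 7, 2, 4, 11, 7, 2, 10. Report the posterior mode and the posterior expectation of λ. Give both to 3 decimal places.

Σ counts = 65. Posterior: Gamma(shape = 3.0+65 = 68.0, rate = 0.6+9 = 9.6).
Mode = (α−1)/β = 67.0/9.6 = 6.979.
Mean = α/β = 68.0/9.6 = 7.083.

posterior mode = 6.979, posterior expectation = 7.083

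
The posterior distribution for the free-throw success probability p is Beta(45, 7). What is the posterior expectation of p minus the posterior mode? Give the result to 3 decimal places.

-0.015

Mode = (45−1)/(45+7−2) = 44/50 = 0.880.
Mean = 45/(45+7) = 45/52 = 0.865.
Difference = 0.865 − 0.880 = -0.015.
Mode > mean: the posterior has a left tail.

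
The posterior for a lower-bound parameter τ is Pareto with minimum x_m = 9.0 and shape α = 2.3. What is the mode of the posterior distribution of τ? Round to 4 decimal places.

The Pareto density is strictly decreasing on [x_m, ∞), so the mode is x_m = 9.0000.
Mean = α·x_m/(α−1) = 2.3·9.0/1.3 = 15.9231.
This is the posterior mode — the MAP estimate.

9.0000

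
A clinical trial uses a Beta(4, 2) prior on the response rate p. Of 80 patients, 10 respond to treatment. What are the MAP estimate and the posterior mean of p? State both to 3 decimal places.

Posterior: Beta(4+10, 2+70) = Beta(14, 72).
Mode = (14−1)/(14+72−2) = 13/84 = 0.155.
Mean = 14/(14+72) = 14/86 = 0.163.
The mean is pulled above the mode by the posterior's right skew.

MAP: 0.155. Posterior mean: 0.163.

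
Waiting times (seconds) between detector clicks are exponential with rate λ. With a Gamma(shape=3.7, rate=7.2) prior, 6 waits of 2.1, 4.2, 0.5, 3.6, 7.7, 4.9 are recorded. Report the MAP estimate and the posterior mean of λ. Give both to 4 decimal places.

MAP = 0.2881; posterior mean = 0.3212

Σ times = 23.0. Posterior: Gamma(shape = 3.7+6 = 9.7, rate = 7.2+23.0 = 30.2).
Mode = (α−1)/β = 8.7/30.2 = 0.2881.
Mean = α/β = 9.7/30.2 = 0.3212.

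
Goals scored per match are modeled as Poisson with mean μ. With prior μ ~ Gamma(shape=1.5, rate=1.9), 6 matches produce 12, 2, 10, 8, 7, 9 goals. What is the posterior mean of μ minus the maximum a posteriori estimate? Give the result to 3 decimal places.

Σ counts = 48. Posterior: Gamma(shape = 1.5+48 = 49.5, rate = 1.9+6 = 7.9).
Mode = (α−1)/β = 48.5/7.9 = 6.139.
Mean = α/β = 49.5/7.9 = 6.266.
Difference = 6.266 − 6.139 = 0.127.
Mean > mode: the posterior has a right tail.

0.127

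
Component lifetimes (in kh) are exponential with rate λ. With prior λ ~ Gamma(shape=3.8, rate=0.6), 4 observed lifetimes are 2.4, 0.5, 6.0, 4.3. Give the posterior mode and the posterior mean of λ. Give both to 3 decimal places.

Σ times = 13.2. Posterior: Gamma(shape = 3.8+4 = 7.8, rate = 0.6+13.2 = 13.8).
Mode = (α−1)/β = 6.8/13.8 = 0.493.
Mean = α/β = 7.8/13.8 = 0.565.

MAP = 0.493; posterior mean = 0.565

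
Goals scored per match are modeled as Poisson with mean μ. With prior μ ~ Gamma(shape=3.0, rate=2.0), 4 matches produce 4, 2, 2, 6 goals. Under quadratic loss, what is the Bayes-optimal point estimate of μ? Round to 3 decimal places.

Σ counts = 14. Posterior: Gamma(shape = 3.0+14 = 17.0, rate = 2.0+4 = 6.0).
Mode = (α−1)/β = 16.0/6.0 = 2.667.
Mean = α/β = 17.0/6.0 = 2.833.
Quadratic loss ⇒ the optimal estimator is the posterior mean.

2.833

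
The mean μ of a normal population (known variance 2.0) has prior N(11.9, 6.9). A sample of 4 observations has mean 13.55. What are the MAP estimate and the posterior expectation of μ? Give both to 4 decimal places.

Posterior for μ is Normal. Precision-weighted mean: (1/6.9·11.9 + 4/2.0·13.55) / (1/6.9 + 4/2.0) = 13.4385.
A Normal posterior is symmetric, so mode = mean.

μ_MAP = 13.4385, E[μ|data] = 13.4385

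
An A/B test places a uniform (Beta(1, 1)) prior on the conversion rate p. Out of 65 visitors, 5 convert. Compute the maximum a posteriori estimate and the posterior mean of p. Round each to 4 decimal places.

maximum a posteriori estimate = 0.0769, posterior mean = 0.0896

Posterior: Beta(1+5, 1+60) = Beta(6, 61).
Mode = (6−1)/(6+61−2) = 5/65 = 0.0769.
With a flat prior the MAP equals the MLE, 5/65.
Mean = 6/(6+61) = 6/67 = 0.0896.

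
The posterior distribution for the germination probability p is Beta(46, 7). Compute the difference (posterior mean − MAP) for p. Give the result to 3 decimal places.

Mode = (46−1)/(46+7−2) = 45/51 = 0.882.
Mean = 46/(46+7) = 46/53 = 0.868.
Difference = 0.868 − 0.882 = -0.014.

-0.014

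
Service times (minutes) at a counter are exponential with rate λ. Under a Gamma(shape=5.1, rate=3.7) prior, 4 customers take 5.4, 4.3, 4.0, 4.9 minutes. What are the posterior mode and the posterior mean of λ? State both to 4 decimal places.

MAP = 0.3632; posterior mean = 0.4081

Σ times = 18.6. Posterior: Gamma(shape = 5.1+4 = 9.1, rate = 3.7+18.6 = 22.3).
Mode = (α−1)/β = 8.1/22.3 = 0.3632.
Mean = α/β = 9.1/22.3 = 0.4081.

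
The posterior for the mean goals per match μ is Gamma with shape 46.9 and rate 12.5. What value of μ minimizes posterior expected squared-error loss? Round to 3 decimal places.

Mode = (α−1)/β = 45.9/12.5 = 3.672.
Mean = α/β = 46.9/12.5 = 3.752.
Squared-error loss ⇒ the optimal estimator is the posterior mean.

3.752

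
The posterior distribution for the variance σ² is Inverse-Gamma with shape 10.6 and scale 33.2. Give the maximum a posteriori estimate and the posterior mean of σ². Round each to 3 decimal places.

Mode = β/(α+1) = 33.2/11.6 = 2.862.
Mean = β/(α−1) = 33.2/9.6 = 3.458.
Right-skewed posterior ⇒ mode < mean.

MAP: 2.862. Posterior mean: 3.458.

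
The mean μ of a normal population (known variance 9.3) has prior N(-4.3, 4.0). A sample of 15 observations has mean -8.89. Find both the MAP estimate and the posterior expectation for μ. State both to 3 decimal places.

MAP = -8.274, posterior mean = -8.274

Posterior for μ is Normal. Precision-weighted mean: (1/4.0·-4.3 + 15/9.3·-8.89) / (1/4.0 + 15/9.3) = -8.274.
A Normal posterior is symmetric, so mode = mean.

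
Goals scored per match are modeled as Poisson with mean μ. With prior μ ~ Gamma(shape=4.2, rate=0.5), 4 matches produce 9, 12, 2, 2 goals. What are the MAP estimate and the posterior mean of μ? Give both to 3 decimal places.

μ_MAP = 6.267, E[μ|data] = 6.489

Σ counts = 25. Posterior: Gamma(shape = 4.2+25 = 29.2, rate = 0.5+4 = 4.5).
Mode = (α−1)/β = 28.2/4.5 = 6.267.
Mean = α/β = 29.2/4.5 = 6.489.
The mean is pulled above the mode by the posterior's right skew.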